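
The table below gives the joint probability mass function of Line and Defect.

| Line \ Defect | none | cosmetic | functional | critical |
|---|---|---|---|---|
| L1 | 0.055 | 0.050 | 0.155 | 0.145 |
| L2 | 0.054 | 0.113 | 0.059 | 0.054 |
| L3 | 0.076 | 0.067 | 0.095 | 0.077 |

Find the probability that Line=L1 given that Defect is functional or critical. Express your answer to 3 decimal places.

P(Defect=functional) = 0.155 + 0.059 + 0.095 = 0.309.
P(Defect=critical) = 0.145 + 0.054 + 0.077 = 0.276.
P(Defect ∈ {functional, critical}) = 0.309 + 0.276 = 0.585; P(Line=L1, Defect ∈ {functional, critical}) = 0.155 + 0.145 = 0.300.
P(Line=L1 | Defect ∈ {functional, critical}) = 0.300/0.585 = 0.513.

0.513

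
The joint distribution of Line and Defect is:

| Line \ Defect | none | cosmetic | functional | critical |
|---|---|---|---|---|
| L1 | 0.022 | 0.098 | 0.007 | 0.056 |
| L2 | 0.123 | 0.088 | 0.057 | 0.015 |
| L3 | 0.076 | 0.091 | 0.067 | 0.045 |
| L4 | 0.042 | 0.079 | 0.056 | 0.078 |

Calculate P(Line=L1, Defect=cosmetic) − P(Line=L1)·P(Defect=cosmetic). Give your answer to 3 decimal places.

0.033

P(Line=L1) = 0.022 + 0.098 + 0.007 + 0.056 = 0.183.
P(Defect=cosmetic) = 0.098 + 0.088 + 0.091 + 0.079 = 0.356.
P(Line=L1, Defect=cosmetic) − P(Line=L1)P(Defect=cosmetic) = 0.098 − 0.183×0.356 = 0.033.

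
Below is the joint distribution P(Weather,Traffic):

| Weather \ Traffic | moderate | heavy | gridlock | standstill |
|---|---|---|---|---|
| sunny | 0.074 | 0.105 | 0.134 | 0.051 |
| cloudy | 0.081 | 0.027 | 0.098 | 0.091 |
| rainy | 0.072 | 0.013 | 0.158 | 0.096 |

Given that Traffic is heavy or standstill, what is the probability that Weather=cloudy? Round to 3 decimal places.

0.308

P(Traffic=heavy) = 0.105 + 0.027 + 0.013 = 0.145.
P(Traffic=standstill) = 0.051 + 0.091 + 0.096 = 0.238.
P(Traffic ∈ {heavy, standstill}) = 0.145 + 0.238 = 0.383; P(Weather=cloudy, Traffic ∈ {heavy, standstill}) = 0.027 + 0.091 = 0.118.
P(Weather=cloudy | Traffic ∈ {heavy, standstill}) = 0.118/0.383 = 0.308.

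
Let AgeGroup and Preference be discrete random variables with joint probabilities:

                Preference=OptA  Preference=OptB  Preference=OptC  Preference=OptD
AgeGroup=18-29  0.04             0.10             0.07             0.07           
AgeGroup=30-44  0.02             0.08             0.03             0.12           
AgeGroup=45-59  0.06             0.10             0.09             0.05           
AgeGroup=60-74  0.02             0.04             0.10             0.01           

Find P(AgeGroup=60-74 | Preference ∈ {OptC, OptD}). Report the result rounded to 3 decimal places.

0.204

P(Preference=OptC) = 0.07 + 0.03 + 0.09 + 0.10 = 0.29.
P(Preference=OptD) = 0.07 + 0.12 + 0.05 + 0.01 = 0.25.
P(Preference ∈ {OptC, OptD}) = 0.29 + 0.25 = 0.54; P(AgeGroup=60-74, Preference ∈ {OptC, OptD}) = 0.10 + 0.01 = 0.11.
P(AgeGroup=60-74 | Preference ∈ {OptC, OptD}) = 0.11/0.54 = 0.204.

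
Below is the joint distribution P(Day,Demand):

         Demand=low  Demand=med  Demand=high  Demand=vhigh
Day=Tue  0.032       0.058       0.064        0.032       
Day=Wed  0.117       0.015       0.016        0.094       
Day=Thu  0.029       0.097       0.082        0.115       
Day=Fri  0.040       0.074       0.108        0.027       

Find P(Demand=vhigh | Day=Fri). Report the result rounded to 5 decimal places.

P(Day=Fri) = 0.040 + 0.074 + 0.108 + 0.027 = 0.249.
P(Demand=vhigh | Day=Fri) = 0.027/0.249 = 0.10843.

0.10843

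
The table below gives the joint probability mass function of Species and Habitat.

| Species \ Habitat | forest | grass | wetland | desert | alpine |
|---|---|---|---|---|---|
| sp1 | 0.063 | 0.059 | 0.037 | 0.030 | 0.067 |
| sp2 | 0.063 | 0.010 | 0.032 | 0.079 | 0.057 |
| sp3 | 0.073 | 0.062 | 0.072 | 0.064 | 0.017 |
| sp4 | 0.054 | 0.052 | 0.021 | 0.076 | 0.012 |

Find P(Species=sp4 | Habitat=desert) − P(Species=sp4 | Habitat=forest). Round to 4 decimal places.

P(Habitat=desert) = 0.030 + 0.079 + 0.064 + 0.076 = 0.249; P(Species=sp4 | Habitat=desert) = 0.076/0.249 = 0.30522.
P(Habitat=forest) = 0.063 + 0.063 + 0.073 + 0.054 = 0.253; P(Species=sp4 | Habitat=forest) = 0.054/0.253 = 0.21344.
Difference = 0.0918.

0.0918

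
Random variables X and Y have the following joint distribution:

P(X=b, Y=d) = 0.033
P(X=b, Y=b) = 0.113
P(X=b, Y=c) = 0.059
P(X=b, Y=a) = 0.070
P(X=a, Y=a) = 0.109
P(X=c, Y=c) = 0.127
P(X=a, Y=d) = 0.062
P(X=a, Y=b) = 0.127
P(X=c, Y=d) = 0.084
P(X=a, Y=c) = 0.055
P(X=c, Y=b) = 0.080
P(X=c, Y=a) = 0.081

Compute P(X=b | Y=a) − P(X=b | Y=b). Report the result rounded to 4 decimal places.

P(Y=a) = 0.109 + 0.070 + 0.081 = 0.260; P(X=b | Y=a) = 0.070/0.260 = 0.26923.
P(Y=b) = 0.127 + 0.113 + 0.080 = 0.320; P(X=b | Y=b) = 0.113/0.320 = 0.35313.
Difference = -0.0839.

-0.0839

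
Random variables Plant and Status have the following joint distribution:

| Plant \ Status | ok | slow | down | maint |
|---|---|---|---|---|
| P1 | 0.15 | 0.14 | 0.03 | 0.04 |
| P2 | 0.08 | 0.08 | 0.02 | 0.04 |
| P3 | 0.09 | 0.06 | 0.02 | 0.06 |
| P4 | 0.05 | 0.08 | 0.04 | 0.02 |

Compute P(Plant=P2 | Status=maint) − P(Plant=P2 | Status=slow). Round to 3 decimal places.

P(Status=maint) = 0.04 + 0.04 + 0.06 + 0.02 = 0.16; P(Plant=P2 | Status=maint) = 0.04/0.16 = 0.2500.
P(Status=slow) = 0.14 + 0.08 + 0.06 + 0.08 = 0.36; P(Plant=P2 | Status=slow) = 0.08/0.36 = 0.2222.
Difference = 0.028.

0.028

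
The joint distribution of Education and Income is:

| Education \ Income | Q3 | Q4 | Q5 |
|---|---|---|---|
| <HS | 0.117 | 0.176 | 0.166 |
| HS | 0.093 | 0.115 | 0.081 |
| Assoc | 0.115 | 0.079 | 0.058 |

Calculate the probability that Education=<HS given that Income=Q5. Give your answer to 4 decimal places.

P(Income=Q5) = 0.166 + 0.081 + 0.058 = 0.305.
P(Education=<HS | Income=Q5) = 0.166/0.305 = 0.5443.

0.5443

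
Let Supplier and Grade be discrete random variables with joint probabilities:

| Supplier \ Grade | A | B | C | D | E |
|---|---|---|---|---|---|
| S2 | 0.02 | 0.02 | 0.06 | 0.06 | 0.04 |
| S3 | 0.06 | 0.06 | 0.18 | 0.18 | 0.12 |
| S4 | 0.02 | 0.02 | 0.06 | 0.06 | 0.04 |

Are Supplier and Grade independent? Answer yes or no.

Every cell satisfies P(Supplier,Grade) = P(Supplier)·P(Grade). For instance P(Supplier=S3) = 0.60, P(Grade=D) = 0.30, and 0.60×0.30 = 0.18 matches the joint entry. So Supplier and Grade are independent.

yes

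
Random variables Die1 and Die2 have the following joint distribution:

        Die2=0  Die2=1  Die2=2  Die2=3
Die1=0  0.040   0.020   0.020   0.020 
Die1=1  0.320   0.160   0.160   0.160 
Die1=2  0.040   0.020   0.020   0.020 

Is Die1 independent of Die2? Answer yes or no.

yes

Every cell satisfies P(Die1,Die2) = P(Die1)·P(Die2). For instance P(Die1=1) = 0.800, P(Die2=3) = 0.200, and 0.800×0.200 = 0.160 matches the joint entry. So Die1 and Die2 are independent.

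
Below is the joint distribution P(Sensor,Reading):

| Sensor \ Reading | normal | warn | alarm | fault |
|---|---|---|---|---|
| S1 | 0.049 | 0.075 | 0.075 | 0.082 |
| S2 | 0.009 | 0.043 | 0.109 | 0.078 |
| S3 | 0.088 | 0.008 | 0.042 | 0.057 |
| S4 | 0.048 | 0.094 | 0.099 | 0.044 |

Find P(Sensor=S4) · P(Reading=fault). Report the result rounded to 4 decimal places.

0.0744

P(Sensor=S4) = 0.048 + 0.094 + 0.099 + 0.044 = 0.285.
P(Reading=fault) = 0.082 + 0.078 + 0.057 + 0.044 = 0.261.
Product: 0.285 × 0.261 = 0.0744.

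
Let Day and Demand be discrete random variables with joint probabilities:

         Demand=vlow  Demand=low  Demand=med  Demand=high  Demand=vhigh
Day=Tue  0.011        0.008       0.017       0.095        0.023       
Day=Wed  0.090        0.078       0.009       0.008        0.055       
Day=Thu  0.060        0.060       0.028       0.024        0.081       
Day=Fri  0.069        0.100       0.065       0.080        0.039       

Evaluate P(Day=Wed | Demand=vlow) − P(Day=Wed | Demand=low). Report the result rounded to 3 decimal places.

0.074

P(Demand=vlow) = 0.011 + 0.090 + 0.060 + 0.069 = 0.230; P(Day=Wed | Demand=vlow) = 0.090/0.230 = 0.3913.
P(Demand=low) = 0.008 + 0.078 + 0.060 + 0.100 = 0.246; P(Day=Wed | Demand=low) = 0.078/0.246 = 0.3171.
Difference = 0.074.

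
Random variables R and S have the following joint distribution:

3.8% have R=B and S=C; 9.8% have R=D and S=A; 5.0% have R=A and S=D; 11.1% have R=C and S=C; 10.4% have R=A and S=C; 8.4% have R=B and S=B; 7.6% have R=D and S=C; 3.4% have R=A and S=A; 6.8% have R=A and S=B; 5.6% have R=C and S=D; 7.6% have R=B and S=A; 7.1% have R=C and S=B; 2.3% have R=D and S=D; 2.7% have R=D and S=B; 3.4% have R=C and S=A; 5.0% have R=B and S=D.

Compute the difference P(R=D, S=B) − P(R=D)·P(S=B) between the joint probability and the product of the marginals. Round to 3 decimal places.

-0.029

P(R=D) = 0.098 + 0.027 + 0.076 + 0.023 = 0.224.
P(S=B) = 0.068 + 0.084 + 0.071 + 0.027 = 0.250.
P(R=D, S=B) − P(R=D)P(S=B) = 0.027 − 0.224×0.250 = -0.029.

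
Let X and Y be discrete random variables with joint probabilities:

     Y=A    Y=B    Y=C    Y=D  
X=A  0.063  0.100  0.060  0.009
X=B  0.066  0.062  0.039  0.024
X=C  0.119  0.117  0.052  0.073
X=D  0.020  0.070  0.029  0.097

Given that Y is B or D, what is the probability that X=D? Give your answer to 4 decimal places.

P(Y=B) = 0.100 + 0.062 + 0.117 + 0.070 = 0.349.
P(Y=D) = 0.009 + 0.024 + 0.073 + 0.097 = 0.203.
P(Y ∈ {B, D}) = 0.349 + 0.203 = 0.552; P(X=D, Y ∈ {B, D}) = 0.070 + 0.097 = 0.167.
P(X=D | Y ∈ {B, D}) = 0.167/0.552 = 0.3025.

0.3025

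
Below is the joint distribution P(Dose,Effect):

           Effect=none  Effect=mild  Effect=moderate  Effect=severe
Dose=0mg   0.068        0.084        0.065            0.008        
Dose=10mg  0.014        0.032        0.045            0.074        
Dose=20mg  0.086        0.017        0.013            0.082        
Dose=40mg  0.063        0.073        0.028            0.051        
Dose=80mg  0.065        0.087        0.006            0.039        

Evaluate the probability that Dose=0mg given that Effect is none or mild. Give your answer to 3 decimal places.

P(Effect=none) = 0.068 + 0.014 + 0.086 + 0.063 + 0.065 = 0.296.
P(Effect=mild) = 0.084 + 0.032 + 0.017 + 0.073 + 0.087 = 0.293.
P(Effect ∈ {none, mild}) = 0.296 + 0.293 = 0.589; P(Dose=0mg, Effect ∈ {none, mild}) = 0.068 + 0.084 = 0.152.
P(Dose=0mg | Effect ∈ {none, mild}) = 0.152/0.589 = 0.258.

0.258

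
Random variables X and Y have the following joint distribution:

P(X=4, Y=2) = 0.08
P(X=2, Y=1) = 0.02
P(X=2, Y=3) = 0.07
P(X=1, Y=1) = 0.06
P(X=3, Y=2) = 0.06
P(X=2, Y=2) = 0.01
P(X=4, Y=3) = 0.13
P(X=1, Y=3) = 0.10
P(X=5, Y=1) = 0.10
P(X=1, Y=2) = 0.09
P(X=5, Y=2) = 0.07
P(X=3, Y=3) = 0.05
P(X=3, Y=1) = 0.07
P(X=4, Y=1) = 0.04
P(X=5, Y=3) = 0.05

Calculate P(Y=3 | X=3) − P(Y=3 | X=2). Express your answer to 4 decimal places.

P(X=3) = 0.07 + 0.06 + 0.05 = 0.18; P(Y=3 | X=3) = 0.05/0.18 = 0.27778.
P(X=2) = 0.02 + 0.01 + 0.07 = 0.10; P(Y=3 | X=2) = 0.07/0.10 = 0.70000.
Difference = -0.4222.

-0.4222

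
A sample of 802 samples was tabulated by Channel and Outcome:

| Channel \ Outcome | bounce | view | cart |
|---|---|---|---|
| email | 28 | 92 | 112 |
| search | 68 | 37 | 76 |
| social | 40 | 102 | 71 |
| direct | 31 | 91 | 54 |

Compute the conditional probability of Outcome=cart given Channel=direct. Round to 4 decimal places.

0.3068

Total with Channel=direct: 31 + 91 + 54 = 176.
P(Outcome=cart | Channel=direct) = 54/176 = 0.3068.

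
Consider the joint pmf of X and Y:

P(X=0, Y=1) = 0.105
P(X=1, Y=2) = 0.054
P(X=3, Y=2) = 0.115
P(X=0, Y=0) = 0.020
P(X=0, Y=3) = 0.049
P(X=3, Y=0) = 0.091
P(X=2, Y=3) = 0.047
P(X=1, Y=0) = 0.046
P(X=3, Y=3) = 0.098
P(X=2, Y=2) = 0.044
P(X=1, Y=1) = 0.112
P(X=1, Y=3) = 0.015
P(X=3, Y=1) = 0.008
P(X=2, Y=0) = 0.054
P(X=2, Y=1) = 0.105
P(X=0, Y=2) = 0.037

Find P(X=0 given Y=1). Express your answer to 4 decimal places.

P(Y=1) = 0.105 + 0.112 + 0.105 + 0.008 = 0.330.
P(X=0 | Y=1) = 0.105/0.330 = 0.3182.

0.3182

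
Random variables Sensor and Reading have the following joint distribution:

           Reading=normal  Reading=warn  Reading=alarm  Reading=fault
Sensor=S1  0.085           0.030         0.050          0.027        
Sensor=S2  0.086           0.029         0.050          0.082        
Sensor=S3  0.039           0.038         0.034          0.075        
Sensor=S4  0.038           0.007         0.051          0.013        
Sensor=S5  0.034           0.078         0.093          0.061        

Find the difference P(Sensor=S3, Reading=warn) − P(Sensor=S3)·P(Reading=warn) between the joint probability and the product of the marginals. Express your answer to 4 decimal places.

0.0041

P(Sensor=S3) = 0.039 + 0.038 + 0.034 + 0.075 = 0.186.
P(Reading=warn) = 0.030 + 0.029 + 0.038 + 0.007 + 0.078 = 0.182.
P(Sensor=S3, Reading=warn) − P(Sensor=S3)P(Reading=warn) = 0.038 − 0.186×0.182 = 0.0041.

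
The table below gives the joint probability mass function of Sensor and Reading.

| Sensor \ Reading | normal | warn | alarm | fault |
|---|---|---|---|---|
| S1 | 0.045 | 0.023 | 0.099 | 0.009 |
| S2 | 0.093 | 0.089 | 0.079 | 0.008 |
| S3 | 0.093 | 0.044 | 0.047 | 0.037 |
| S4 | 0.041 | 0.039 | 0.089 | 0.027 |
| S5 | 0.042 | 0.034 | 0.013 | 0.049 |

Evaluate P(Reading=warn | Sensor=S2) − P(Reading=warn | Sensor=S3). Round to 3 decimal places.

P(Sensor=S2) = 0.093 + 0.089 + 0.079 + 0.008 = 0.269; P(Reading=warn | Sensor=S2) = 0.089/0.269 = 0.3309.
P(Sensor=S3) = 0.093 + 0.044 + 0.047 + 0.037 = 0.221; P(Reading=warn | Sensor=S3) = 0.044/0.221 = 0.1991.
Difference = 0.132.

0.132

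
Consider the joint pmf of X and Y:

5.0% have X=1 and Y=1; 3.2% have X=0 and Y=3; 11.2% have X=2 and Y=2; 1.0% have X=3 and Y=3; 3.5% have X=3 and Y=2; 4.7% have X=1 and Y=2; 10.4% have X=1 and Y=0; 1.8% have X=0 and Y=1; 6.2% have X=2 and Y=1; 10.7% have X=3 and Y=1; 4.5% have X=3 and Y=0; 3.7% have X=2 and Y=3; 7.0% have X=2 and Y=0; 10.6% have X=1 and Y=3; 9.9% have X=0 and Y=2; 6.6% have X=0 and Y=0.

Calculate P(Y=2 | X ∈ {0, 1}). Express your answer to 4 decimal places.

0.2797

P(X=0) = 0.066 + 0.018 + 0.099 + 0.032 = 0.215.
P(X=1) = 0.104 + 0.050 + 0.047 + 0.106 = 0.307.
P(X ∈ {0, 1}) = 0.215 + 0.307 = 0.522; P(Y=2, X ∈ {0, 1}) = 0.099 + 0.047 = 0.146.
P(Y=2 | X ∈ {0, 1}) = 0.146/0.522 = 0.2797.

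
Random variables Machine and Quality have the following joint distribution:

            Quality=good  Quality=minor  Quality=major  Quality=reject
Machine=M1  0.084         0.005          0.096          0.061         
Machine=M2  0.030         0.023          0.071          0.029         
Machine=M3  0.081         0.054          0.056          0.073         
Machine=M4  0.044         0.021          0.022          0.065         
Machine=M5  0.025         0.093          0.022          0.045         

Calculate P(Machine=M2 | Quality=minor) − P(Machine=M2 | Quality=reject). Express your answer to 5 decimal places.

0.01112

P(Quality=minor) = 0.005 + 0.023 + 0.054 + 0.021 + 0.093 = 0.196; P(Machine=M2 | Quality=minor) = 0.023/0.196 = 0.117347.
P(Quality=reject) = 0.061 + 0.029 + 0.073 + 0.065 + 0.045 = 0.273; P(Machine=M2 | Quality=reject) = 0.029/0.273 = 0.106227.
Difference = 0.01112.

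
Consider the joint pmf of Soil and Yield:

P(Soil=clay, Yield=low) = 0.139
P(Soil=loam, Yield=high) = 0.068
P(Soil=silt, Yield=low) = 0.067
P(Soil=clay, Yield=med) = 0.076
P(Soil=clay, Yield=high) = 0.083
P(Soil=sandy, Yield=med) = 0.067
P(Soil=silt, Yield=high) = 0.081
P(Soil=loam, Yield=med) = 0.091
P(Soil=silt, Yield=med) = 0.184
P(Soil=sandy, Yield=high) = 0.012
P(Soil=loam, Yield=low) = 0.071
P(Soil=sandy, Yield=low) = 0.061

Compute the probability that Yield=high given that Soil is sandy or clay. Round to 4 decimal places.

P(Soil=sandy) = 0.061 + 0.067 + 0.012 = 0.140.
P(Soil=clay) = 0.139 + 0.076 + 0.083 = 0.298.
P(Soil ∈ {sandy, clay}) = 0.140 + 0.298 = 0.438; P(Yield=high, Soil ∈ {sandy, clay}) = 0.012 + 0.083 = 0.095.
P(Yield=high | Soil ∈ {sandy, clay}) = 0.095/0.438 = 0.2169.

0.2169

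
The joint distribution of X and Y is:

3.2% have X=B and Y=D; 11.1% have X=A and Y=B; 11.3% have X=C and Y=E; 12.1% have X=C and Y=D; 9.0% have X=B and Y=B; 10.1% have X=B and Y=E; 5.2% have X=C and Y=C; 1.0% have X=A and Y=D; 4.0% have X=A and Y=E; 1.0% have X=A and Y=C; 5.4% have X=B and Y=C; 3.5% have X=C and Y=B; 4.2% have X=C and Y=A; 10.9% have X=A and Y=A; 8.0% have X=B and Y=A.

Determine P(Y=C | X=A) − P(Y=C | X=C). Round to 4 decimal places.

P(X=A) = 0.109 + 0.111 + 0.010 + 0.010 + 0.040 = 0.280; P(Y=C | X=A) = 0.010/0.280 = 0.03571.
P(X=C) = 0.042 + 0.035 + 0.052 + 0.121 + 0.113 = 0.363; P(Y=C | X=C) = 0.052/0.363 = 0.14325.
Difference = -0.1075.

-0.1075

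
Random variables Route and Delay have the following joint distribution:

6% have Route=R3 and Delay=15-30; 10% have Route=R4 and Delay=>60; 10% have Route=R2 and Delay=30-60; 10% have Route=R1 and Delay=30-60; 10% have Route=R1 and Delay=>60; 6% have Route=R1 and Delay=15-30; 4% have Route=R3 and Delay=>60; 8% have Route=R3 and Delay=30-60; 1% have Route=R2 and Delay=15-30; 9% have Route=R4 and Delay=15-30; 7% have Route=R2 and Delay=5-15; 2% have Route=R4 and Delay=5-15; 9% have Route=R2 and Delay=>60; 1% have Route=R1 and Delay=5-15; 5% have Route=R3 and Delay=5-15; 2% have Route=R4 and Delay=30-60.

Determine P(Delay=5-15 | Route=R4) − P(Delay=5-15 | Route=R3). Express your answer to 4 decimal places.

-0.1304

P(Route=R4) = 0.02 + 0.09 + 0.02 + 0.10 = 0.23; P(Delay=5-15 | Route=R4) = 0.02/0.23 = 0.08696.
P(Route=R3) = 0.05 + 0.06 + 0.08 + 0.04 = 0.23; P(Delay=5-15 | Route=R3) = 0.05/0.23 = 0.21739.
Difference = -0.1304.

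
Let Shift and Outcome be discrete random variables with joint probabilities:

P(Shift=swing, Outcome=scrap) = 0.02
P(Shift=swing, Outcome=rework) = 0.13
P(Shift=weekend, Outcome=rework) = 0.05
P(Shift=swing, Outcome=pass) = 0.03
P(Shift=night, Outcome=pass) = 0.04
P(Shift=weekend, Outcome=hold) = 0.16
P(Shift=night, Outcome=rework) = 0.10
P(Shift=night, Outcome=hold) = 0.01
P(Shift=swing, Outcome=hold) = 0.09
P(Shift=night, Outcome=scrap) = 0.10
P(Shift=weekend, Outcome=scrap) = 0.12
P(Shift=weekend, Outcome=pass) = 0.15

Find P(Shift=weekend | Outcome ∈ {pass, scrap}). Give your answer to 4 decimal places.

0.5870

P(Outcome=pass) = 0.03 + 0.04 + 0.15 = 0.22.
P(Outcome=scrap) = 0.02 + 0.10 + 0.12 = 0.24.
P(Outcome ∈ {pass, scrap}) = 0.22 + 0.24 = 0.46; P(Shift=weekend, Outcome ∈ {pass, scrap}) = 0.15 + 0.12 = 0.27.
P(Shift=weekend | Outcome ∈ {pass, scrap}) = 0.27/0.46 = 0.5870.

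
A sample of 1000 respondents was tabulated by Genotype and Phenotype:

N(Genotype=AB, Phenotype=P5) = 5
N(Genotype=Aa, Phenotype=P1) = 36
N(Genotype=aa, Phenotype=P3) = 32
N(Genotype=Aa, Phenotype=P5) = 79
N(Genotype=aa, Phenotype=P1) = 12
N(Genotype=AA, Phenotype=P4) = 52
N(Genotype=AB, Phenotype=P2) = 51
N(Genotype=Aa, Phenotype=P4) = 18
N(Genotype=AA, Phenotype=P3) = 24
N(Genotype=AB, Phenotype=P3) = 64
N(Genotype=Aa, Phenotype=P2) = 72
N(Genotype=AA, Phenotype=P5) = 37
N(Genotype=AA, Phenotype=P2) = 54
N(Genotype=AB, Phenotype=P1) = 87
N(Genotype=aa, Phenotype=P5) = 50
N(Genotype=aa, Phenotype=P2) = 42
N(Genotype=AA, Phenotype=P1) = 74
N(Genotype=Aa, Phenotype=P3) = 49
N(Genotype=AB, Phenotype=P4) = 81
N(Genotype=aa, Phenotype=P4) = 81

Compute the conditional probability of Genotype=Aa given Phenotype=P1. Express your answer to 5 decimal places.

0.17225

Total with Phenotype=P1: 74 + 36 + 12 + 87 = 209.
P(Genotype=Aa | Phenotype=P1) = 36/209 = 0.17225.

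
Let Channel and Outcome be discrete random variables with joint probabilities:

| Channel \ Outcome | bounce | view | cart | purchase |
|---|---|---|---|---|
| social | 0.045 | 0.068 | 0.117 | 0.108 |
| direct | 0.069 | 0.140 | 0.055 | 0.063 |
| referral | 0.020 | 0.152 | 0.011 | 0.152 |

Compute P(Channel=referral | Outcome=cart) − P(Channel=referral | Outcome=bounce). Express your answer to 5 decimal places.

P(Outcome=cart) = 0.117 + 0.055 + 0.011 = 0.183; P(Channel=referral | Outcome=cart) = 0.011/0.183 = 0.060109.
P(Outcome=bounce) = 0.045 + 0.069 + 0.020 = 0.134; P(Channel=referral | Outcome=bounce) = 0.020/0.134 = 0.149254.
Difference = -0.08914.

-0.08914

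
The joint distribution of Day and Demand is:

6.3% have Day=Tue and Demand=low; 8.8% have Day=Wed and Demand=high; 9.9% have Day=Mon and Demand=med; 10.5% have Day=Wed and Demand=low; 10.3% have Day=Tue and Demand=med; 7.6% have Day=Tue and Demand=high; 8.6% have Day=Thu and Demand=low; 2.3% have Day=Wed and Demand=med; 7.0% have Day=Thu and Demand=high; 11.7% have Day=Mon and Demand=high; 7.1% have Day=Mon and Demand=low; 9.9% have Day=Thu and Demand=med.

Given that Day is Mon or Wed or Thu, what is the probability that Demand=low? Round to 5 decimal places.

0.34565

P(Day=Mon) = 0.071 + 0.099 + 0.117 = 0.287.
P(Day=Wed) = 0.105 + 0.023 + 0.088 = 0.216.
P(Day=Thu) = 0.086 + 0.099 + 0.070 = 0.255.
P(Day ∈ {Mon, Wed, Thu}) = 0.287 + 0.216 + 0.255 = 0.758; P(Demand=low, Day ∈ {Mon, Wed, Thu}) = 0.071 + 0.105 + 0.086 = 0.262.
P(Demand=low | Day ∈ {Mon, Wed, Thu}) = 0.262/0.758 = 0.34565.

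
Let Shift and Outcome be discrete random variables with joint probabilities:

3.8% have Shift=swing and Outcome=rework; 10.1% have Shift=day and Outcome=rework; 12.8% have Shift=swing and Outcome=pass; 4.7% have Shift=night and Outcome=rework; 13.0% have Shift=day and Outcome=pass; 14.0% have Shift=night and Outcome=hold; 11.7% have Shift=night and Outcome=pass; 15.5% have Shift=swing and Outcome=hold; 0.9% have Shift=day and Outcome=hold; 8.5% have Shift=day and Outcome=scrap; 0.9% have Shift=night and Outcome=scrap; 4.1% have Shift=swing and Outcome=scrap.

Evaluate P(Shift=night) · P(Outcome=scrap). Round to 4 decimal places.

0.0423

P(Shift=night) = 0.117 + 0.047 + 0.009 + 0.140 = 0.313.
P(Outcome=scrap) = 0.085 + 0.041 + 0.009 = 0.135.
Product: 0.313 × 0.135 = 0.0423.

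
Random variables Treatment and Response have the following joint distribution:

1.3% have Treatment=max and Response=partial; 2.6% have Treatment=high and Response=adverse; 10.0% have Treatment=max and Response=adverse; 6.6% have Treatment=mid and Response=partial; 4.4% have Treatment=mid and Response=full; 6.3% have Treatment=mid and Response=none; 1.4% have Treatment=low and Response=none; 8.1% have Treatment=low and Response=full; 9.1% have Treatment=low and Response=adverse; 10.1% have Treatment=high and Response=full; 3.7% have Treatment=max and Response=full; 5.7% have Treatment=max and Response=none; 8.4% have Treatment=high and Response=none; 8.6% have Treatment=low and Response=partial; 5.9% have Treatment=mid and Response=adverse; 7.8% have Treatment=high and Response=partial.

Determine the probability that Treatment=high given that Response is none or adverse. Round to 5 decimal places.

0.22267

P(Response=none) = 0.014 + 0.063 + 0.084 + 0.057 = 0.218.
P(Response=adverse) = 0.091 + 0.059 + 0.026 + 0.100 = 0.276.
P(Response ∈ {none, adverse}) = 0.218 + 0.276 = 0.494; P(Treatment=high, Response ∈ {none, adverse}) = 0.084 + 0.026 = 0.110.
P(Treatment=high | Response ∈ {none, adverse}) = 0.110/0.494 = 0.22267.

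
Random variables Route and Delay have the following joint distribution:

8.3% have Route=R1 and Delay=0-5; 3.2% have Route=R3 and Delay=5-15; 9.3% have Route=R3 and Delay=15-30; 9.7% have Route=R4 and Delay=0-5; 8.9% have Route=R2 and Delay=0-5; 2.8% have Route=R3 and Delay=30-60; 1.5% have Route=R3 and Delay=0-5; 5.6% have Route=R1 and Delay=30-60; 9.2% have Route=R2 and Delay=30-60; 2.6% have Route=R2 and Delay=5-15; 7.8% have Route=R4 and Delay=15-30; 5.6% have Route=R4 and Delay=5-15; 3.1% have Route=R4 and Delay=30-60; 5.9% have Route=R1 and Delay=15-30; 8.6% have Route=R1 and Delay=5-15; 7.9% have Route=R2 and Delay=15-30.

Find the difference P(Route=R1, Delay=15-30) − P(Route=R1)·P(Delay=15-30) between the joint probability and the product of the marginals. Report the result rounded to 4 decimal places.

-0.0288

P(Route=R1) = 0.083 + 0.086 + 0.059 + 0.056 = 0.284.
P(Delay=15-30) = 0.059 + 0.079 + 0.093 + 0.078 = 0.309.
P(Route=R1, Delay=15-30) − P(Route=R1)P(Delay=15-30) = 0.059 − 0.284×0.309 = -0.0288.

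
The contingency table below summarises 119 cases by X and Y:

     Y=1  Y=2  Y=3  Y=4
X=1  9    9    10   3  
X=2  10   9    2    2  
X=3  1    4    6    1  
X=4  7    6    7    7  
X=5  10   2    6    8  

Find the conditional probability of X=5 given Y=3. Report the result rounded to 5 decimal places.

0.19355

Total with Y=3: 10 + 2 + 6 + 7 + 6 = 31.
P(X=5 | Y=3) = 6/31 = 0.19355.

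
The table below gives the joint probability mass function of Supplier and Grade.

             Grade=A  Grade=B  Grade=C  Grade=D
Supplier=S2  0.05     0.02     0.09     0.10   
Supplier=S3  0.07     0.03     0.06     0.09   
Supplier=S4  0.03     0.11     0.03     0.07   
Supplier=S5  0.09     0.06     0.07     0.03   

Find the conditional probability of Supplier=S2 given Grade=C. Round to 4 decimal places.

0.3600

P(Grade=C) = 0.09 + 0.06 + 0.03 + 0.07 = 0.25.
P(Supplier=S2 | Grade=C) = 0.09/0.25 = 0.3600.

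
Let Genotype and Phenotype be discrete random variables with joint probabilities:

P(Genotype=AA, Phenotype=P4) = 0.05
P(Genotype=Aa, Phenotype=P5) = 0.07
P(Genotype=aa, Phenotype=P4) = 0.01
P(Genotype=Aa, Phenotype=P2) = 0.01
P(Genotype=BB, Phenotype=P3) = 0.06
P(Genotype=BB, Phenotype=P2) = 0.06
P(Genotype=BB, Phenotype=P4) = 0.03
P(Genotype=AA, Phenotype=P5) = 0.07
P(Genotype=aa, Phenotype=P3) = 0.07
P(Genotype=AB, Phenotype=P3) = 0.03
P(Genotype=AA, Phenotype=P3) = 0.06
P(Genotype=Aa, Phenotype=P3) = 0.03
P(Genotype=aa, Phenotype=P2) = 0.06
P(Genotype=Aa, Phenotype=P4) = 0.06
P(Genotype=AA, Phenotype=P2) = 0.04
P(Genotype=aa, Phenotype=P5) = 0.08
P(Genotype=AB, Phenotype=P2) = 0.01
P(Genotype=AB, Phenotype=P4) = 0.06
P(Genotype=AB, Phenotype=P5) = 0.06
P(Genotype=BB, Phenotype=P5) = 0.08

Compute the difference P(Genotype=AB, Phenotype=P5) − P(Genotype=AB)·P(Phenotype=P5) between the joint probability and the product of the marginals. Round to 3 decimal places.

P(Genotype=AB) = 0.01 + 0.03 + 0.06 + 0.06 = 0.16.
P(Phenotype=P5) = 0.07 + 0.07 + 0.08 + 0.06 + 0.08 = 0.36.
P(Genotype=AB, Phenotype=P5) − P(Genotype=AB)P(Phenotype=P5) = 0.06 − 0.16×0.36 = 0.002.

0.002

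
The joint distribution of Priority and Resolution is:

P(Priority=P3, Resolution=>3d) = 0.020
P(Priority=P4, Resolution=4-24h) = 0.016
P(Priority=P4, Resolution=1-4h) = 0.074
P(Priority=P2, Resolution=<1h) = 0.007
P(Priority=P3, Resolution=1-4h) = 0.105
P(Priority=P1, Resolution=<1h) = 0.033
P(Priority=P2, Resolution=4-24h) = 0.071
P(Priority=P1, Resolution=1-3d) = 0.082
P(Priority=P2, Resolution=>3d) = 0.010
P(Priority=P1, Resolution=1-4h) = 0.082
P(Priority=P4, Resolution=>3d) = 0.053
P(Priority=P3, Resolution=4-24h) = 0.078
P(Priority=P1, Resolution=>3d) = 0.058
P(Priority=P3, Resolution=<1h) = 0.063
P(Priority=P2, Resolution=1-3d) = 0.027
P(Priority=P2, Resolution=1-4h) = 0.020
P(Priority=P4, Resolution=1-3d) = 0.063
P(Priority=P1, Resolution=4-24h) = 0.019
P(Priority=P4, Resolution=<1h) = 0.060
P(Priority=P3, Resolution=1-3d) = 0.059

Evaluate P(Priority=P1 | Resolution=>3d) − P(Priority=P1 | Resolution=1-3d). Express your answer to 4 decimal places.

0.0564

P(Resolution=>3d) = 0.058 + 0.010 + 0.020 + 0.053 = 0.141; P(Priority=P1 | Resolution=>3d) = 0.058/0.141 = 0.41135.
P(Resolution=1-3d) = 0.082 + 0.027 + 0.059 + 0.063 = 0.231; P(Priority=P1 | Resolution=1-3d) = 0.082/0.231 = 0.35498.
Difference = 0.0564.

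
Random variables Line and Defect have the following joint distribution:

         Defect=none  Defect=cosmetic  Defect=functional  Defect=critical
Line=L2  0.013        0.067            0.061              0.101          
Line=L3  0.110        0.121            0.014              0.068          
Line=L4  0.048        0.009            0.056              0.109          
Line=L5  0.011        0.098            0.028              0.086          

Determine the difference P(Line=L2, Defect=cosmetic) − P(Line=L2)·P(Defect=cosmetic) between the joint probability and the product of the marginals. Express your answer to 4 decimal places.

-0.0044

P(Line=L2) = 0.013 + 0.067 + 0.061 + 0.101 = 0.242.
P(Defect=cosmetic) = 0.067 + 0.121 + 0.009 + 0.098 = 0.295.
P(Line=L2, Defect=cosmetic) − P(Line=L2)P(Defect=cosmetic) = 0.067 − 0.242×0.295 = -0.0044.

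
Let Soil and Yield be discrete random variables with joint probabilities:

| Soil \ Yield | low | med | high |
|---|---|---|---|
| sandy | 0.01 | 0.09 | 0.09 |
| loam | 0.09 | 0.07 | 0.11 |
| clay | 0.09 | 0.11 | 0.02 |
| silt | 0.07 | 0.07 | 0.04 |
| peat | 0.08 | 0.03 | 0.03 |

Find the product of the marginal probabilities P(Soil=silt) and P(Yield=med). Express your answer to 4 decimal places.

P(Soil=silt) = 0.07 + 0.07 + 0.04 = 0.18.
P(Yield=med) = 0.09 + 0.07 + 0.11 + 0.07 + 0.03 = 0.37.
Product: 0.18 × 0.37 = 0.0666.

0.0666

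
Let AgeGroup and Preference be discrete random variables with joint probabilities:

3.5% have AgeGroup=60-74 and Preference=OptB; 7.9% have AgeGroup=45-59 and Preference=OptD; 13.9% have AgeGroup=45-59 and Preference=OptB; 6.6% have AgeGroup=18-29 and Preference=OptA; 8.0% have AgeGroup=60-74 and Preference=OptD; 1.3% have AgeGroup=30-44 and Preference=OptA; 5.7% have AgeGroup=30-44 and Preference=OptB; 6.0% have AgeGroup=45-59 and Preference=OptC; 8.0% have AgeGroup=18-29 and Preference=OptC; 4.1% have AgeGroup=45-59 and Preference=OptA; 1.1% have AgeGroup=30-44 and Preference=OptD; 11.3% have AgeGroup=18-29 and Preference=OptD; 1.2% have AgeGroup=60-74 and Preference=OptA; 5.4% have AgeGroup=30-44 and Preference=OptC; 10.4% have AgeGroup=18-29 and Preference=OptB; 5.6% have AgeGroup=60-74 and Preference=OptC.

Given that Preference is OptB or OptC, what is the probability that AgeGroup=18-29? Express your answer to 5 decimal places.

0.31453

P(Preference=OptB) = 0.104 + 0.057 + 0.139 + 0.035 = 0.335.
P(Preference=OptC) = 0.080 + 0.054 + 0.060 + 0.056 = 0.250.
P(Preference ∈ {OptB, OptC}) = 0.335 + 0.250 = 0.585; P(AgeGroup=18-29, Preference ∈ {OptB, OptC}) = 0.104 + 0.080 = 0.184.
P(AgeGroup=18-29 | Preference ∈ {OptB, OptC}) = 0.184/0.585 = 0.31453.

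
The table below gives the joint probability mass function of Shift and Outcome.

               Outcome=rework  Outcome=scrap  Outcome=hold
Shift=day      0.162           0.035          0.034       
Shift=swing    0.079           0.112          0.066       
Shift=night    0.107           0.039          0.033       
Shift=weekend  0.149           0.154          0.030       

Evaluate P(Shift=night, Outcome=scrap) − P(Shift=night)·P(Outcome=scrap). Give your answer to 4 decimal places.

P(Shift=night) = 0.107 + 0.039 + 0.033 = 0.179.
P(Outcome=scrap) = 0.035 + 0.112 + 0.039 + 0.154 = 0.340.
P(Shift=night, Outcome=scrap) − P(Shift=night)P(Outcome=scrap) = 0.039 − 0.179×0.340 = -0.0219.

-0.0219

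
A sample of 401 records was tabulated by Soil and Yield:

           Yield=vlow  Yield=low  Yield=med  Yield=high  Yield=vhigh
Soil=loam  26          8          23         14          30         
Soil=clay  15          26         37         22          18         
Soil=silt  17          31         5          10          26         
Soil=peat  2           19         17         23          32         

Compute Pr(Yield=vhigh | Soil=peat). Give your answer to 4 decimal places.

Total with Soil=peat: 2 + 19 + 17 + 23 + 32 = 93.
P(Yield=vhigh | Soil=peat) = 32/93 = 0.3441.

0.3441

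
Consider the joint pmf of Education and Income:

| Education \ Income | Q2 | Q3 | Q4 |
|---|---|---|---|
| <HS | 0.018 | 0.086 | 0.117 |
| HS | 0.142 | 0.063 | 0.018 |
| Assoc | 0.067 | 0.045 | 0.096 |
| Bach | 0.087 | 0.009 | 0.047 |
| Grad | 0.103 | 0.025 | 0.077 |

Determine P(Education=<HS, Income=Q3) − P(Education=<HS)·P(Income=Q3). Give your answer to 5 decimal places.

P(Education=<HS) = 0.018 + 0.086 + 0.117 = 0.221.
P(Income=Q3) = 0.086 + 0.063 + 0.045 + 0.009 + 0.025 = 0.228.
P(Education=<HS, Income=Q3) − P(Education=<HS)P(Income=Q3) = 0.086 − 0.221×0.228 = 0.03561.

0.03561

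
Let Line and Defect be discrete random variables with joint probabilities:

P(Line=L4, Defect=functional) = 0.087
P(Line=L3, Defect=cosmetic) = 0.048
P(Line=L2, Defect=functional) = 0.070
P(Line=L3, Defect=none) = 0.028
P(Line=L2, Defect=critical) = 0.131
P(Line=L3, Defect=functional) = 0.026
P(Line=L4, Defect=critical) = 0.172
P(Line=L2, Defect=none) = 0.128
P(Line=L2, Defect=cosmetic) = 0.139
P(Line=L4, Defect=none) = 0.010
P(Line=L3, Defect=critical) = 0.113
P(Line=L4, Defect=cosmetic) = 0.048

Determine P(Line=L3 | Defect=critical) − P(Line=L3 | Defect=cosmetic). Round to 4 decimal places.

0.0674

P(Defect=critical) = 0.131 + 0.113 + 0.172 = 0.416; P(Line=L3 | Defect=critical) = 0.113/0.416 = 0.27163.
P(Defect=cosmetic) = 0.139 + 0.048 + 0.048 = 0.235; P(Line=L3 | Defect=cosmetic) = 0.048/0.235 = 0.20426.
Difference = 0.0674.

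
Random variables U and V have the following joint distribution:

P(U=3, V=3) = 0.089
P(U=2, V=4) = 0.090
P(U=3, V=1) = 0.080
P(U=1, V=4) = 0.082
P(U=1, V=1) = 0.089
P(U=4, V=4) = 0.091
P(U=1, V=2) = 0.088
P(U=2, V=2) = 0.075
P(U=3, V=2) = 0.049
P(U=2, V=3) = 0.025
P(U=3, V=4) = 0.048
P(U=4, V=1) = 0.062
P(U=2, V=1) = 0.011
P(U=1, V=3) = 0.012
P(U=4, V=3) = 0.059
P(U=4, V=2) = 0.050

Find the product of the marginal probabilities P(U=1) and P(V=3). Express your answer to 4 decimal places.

0.0501

P(U=1) = 0.089 + 0.088 + 0.012 + 0.082 = 0.271.
P(V=3) = 0.012 + 0.025 + 0.089 + 0.059 = 0.185.
Product: 0.271 × 0.185 = 0.0501.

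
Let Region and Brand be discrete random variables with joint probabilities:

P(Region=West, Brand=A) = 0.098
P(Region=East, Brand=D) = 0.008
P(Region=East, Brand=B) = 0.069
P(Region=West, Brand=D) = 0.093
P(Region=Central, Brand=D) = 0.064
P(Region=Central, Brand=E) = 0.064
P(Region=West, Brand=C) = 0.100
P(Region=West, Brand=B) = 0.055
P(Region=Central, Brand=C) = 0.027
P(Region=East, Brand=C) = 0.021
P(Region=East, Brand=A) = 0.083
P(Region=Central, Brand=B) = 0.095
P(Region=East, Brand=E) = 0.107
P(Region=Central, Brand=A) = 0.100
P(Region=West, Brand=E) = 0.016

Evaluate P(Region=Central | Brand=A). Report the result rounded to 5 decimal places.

P(Brand=A) = 0.083 + 0.098 + 0.100 = 0.281.
P(Region=Central | Brand=A) = 0.100/0.281 = 0.35587.

0.35587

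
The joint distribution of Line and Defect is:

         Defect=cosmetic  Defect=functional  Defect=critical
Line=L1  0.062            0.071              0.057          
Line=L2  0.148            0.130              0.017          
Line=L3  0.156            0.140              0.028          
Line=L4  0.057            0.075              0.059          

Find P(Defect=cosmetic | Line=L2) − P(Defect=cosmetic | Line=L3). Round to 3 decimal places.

P(Line=L2) = 0.148 + 0.130 + 0.017 = 0.295; P(Defect=cosmetic | Line=L2) = 0.148/0.295 = 0.5017.
P(Line=L3) = 0.156 + 0.140 + 0.028 = 0.324; P(Defect=cosmetic | Line=L3) = 0.156/0.324 = 0.4815.
Difference = 0.020.

0.020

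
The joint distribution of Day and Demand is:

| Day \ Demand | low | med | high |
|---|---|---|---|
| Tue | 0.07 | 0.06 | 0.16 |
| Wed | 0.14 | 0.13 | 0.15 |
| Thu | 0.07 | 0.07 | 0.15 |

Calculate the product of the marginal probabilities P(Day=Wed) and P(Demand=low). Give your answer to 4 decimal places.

0.1176

P(Day=Wed) = 0.14 + 0.13 + 0.15 = 0.42.
P(Demand=low) = 0.07 + 0.14 + 0.07 = 0.28.
Product: 0.42 × 0.28 = 0.1176.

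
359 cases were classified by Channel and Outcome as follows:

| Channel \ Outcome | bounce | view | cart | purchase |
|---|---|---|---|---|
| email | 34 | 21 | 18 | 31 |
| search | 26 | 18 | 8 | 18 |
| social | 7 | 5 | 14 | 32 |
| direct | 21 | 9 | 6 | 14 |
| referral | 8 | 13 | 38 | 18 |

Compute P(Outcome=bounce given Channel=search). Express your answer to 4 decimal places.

Total with Channel=search: 26 + 18 + 8 + 18 = 70.
P(Outcome=bounce | Channel=search) = 26/70 = 0.3714.

0.3714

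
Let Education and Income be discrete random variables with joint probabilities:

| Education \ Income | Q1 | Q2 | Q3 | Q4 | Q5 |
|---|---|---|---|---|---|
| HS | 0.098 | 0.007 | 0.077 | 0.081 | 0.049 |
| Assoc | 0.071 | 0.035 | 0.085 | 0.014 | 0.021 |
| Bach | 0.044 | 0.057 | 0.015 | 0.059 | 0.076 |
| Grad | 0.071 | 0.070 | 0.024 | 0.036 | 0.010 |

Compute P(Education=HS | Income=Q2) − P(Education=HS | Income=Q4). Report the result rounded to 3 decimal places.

P(Income=Q2) = 0.007 + 0.035 + 0.057 + 0.070 = 0.169; P(Education=HS | Income=Q2) = 0.007/0.169 = 0.0414.
P(Income=Q4) = 0.081 + 0.014 + 0.059 + 0.036 = 0.190; P(Education=HS | Income=Q4) = 0.081/0.190 = 0.4263.
Difference = -0.385.

-0.385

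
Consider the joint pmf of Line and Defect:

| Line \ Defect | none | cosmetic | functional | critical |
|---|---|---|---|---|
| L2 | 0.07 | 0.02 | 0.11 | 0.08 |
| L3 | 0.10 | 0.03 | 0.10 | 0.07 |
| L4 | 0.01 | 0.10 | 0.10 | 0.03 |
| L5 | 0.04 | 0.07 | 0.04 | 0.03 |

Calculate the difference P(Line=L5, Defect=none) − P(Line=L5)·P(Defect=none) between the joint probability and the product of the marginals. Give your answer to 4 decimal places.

0.0004

P(Line=L5) = 0.04 + 0.07 + 0.04 + 0.03 = 0.18.
P(Defect=none) = 0.07 + 0.10 + 0.01 + 0.04 = 0.22.
P(Line=L5, Defect=none) − P(Line=L5)P(Defect=none) = 0.04 − 0.18×0.22 = 0.0004.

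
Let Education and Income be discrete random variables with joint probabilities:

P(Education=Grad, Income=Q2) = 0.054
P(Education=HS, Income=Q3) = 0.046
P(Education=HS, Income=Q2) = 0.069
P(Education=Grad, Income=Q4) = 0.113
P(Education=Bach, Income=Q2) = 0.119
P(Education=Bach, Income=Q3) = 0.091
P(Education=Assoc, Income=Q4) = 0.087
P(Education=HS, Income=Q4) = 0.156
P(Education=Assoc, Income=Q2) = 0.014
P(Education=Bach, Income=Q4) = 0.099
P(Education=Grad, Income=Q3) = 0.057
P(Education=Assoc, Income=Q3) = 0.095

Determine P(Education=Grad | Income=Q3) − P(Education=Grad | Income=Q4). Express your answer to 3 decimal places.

P(Income=Q3) = 0.046 + 0.095 + 0.091 + 0.057 = 0.289; P(Education=Grad | Income=Q3) = 0.057/0.289 = 0.1972.
P(Income=Q4) = 0.156 + 0.087 + 0.099 + 0.113 = 0.455; P(Education=Grad | Income=Q4) = 0.113/0.455 = 0.2484.
Difference = -0.051.

-0.051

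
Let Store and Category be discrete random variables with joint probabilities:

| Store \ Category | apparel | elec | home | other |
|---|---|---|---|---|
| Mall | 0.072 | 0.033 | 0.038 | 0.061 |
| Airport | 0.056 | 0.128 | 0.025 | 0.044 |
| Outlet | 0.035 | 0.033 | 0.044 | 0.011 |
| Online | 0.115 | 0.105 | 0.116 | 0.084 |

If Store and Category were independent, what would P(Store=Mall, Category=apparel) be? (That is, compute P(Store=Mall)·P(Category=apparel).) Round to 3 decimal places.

0.057

P(Store=Mall) = 0.072 + 0.033 + 0.038 + 0.061 = 0.204.
P(Category=apparel) = 0.072 + 0.056 + 0.035 + 0.115 = 0.278.
Product: 0.204 × 0.278 = 0.057.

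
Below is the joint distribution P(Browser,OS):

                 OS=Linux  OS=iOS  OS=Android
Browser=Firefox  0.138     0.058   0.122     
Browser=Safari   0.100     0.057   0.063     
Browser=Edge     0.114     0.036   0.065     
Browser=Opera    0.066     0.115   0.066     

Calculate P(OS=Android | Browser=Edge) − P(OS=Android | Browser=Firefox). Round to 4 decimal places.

P(Browser=Edge) = 0.114 + 0.036 + 0.065 = 0.215; P(OS=Android | Browser=Edge) = 0.065/0.215 = 0.30233.
P(Browser=Firefox) = 0.138 + 0.058 + 0.122 = 0.318; P(OS=Android | Browser=Firefox) = 0.122/0.318 = 0.38365.
Difference = -0.0813.

-0.0813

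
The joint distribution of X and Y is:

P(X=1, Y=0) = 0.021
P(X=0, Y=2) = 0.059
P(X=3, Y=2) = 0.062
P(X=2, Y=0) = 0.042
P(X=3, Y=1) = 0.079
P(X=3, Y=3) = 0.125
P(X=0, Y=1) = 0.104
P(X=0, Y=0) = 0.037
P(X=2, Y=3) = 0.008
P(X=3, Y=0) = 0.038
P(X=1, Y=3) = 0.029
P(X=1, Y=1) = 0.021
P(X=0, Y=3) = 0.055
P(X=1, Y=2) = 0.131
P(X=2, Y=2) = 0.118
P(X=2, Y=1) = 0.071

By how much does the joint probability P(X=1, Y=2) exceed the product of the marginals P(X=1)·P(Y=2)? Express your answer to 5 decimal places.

P(X=1) = 0.021 + 0.021 + 0.131 + 0.029 = 0.202.
P(Y=2) = 0.059 + 0.131 + 0.118 + 0.062 = 0.370.
P(X=1, Y=2) − P(X=1)P(Y=2) = 0.131 − 0.202×0.370 = 0.05626.

0.05626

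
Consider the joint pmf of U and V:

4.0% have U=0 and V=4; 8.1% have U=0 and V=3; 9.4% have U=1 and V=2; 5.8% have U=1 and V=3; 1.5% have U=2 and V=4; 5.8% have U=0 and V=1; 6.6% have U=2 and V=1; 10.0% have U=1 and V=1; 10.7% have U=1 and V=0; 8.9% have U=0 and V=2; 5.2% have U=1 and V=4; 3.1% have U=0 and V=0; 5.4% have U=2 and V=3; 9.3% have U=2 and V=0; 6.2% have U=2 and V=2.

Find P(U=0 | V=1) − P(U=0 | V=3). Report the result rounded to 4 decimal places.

-0.1608

P(V=1) = 0.058 + 0.100 + 0.066 = 0.224; P(U=0 | V=1) = 0.058/0.224 = 0.25893.
P(V=3) = 0.081 + 0.058 + 0.054 = 0.193; P(U=0 | V=3) = 0.081/0.193 = 0.41969.
Difference = -0.1608.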